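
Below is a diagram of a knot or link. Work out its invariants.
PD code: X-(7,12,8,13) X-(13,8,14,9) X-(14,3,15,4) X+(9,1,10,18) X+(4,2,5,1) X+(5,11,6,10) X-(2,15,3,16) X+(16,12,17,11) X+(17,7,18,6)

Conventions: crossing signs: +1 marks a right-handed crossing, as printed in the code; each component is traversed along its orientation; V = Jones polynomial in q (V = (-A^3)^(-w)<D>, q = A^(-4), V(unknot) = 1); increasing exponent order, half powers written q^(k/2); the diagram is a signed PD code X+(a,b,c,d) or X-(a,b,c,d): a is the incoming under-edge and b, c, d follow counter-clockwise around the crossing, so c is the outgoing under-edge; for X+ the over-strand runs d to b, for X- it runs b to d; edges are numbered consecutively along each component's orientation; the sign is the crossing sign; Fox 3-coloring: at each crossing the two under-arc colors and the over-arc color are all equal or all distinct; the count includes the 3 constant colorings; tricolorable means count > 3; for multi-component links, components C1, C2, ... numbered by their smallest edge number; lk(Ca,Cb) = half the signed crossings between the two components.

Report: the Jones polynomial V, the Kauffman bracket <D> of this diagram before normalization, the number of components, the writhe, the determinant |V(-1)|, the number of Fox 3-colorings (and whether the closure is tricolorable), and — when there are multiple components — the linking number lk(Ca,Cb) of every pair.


V = q^-2 - q^-1 + 2 - 2q + q^2 - q^3 + q^4
<D> = -A^-13 + A^-9 - A^-5 + 2A^-1 - 2A^3 + A^7 - A^11 (w = +1)
1 component over 9 crossings, w = +1
9 Fox colorings among 3^9, |V(-1)| = 9: tricolorable
why: the span of V is 6, forcing >= 6 crossings in any diagram


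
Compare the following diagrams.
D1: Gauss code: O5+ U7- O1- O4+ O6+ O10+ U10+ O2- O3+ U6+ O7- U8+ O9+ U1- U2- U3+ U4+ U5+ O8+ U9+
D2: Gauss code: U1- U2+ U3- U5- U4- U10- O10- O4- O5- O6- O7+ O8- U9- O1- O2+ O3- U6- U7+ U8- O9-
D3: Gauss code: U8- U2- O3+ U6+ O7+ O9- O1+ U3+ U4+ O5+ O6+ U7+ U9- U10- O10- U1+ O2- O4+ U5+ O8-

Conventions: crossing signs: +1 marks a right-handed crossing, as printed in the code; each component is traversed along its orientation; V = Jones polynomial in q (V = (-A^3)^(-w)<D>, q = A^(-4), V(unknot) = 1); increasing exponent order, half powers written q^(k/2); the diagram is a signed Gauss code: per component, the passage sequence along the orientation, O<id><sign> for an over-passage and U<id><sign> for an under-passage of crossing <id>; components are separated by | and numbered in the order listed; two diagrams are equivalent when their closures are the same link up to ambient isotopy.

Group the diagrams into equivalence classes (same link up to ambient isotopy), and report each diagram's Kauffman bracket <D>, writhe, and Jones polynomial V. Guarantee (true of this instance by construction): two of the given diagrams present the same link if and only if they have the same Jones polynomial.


grouping into links: {D1} | {D2} | {D3}
V(D1) = q + q^3 - q^4  (w +4, c 10, <D> = -A^-4 + 1 + A^8)
V(D2) = -q^-4 + q^-3 + q^-1  (w -6, c 10, <D> = A^-14 + A^-6 - A^-2)
D3 (bracket -A^-18 + A^-14 - A^-10 + 2A^-6 - A^-2 + A^2; 10 crossings at w = +2): V = q - q^2 + 2q^3 - q^4 + q^5 - q^6
why: comparing 3 Jones polynomials yields 3 groups


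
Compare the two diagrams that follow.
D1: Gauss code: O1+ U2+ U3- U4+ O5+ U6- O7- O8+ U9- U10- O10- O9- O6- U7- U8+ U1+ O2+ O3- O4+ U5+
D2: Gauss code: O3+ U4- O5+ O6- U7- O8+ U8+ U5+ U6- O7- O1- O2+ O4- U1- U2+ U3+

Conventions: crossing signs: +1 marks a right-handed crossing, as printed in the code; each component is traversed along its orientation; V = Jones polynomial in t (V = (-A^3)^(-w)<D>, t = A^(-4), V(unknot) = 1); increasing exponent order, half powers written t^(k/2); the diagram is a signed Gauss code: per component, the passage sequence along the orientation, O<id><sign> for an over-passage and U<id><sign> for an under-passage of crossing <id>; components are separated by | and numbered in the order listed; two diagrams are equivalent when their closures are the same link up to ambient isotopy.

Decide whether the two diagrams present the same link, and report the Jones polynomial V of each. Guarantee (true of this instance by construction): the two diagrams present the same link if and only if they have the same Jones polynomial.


equivalent: no
V(D1) = t + t^3 - t^4  (w 0, c 10, <D> = -A^-16 + A^-12 + A^-4)
D2 (bracket 1; 8 crossings at w = 0): V = 1
why: V(t) takes 2 values over 2 diagrams, fixing the grouping


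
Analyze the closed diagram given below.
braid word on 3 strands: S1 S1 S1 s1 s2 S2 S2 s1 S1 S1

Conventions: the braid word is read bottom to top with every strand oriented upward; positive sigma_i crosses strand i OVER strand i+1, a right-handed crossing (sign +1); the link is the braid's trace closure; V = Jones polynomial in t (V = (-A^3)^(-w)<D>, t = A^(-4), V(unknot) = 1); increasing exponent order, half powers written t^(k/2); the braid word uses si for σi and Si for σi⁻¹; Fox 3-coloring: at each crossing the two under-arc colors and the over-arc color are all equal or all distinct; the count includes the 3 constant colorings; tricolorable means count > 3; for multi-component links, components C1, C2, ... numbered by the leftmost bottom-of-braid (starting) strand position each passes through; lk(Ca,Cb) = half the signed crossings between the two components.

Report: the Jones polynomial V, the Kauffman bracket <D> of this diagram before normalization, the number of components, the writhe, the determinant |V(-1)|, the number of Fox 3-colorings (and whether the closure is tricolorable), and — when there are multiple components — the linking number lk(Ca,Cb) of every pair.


V(t) = -t^-4 + t^-3 + t^-1
bracket: A^-8 + 1 - A^4, w = -4
1 component, writhe -4, over 10 crossings
det 3, colorings 9 of 3^10 — tricolorable
observation: |V(-1)| = 3: so tricolorable, since 3 divides 3


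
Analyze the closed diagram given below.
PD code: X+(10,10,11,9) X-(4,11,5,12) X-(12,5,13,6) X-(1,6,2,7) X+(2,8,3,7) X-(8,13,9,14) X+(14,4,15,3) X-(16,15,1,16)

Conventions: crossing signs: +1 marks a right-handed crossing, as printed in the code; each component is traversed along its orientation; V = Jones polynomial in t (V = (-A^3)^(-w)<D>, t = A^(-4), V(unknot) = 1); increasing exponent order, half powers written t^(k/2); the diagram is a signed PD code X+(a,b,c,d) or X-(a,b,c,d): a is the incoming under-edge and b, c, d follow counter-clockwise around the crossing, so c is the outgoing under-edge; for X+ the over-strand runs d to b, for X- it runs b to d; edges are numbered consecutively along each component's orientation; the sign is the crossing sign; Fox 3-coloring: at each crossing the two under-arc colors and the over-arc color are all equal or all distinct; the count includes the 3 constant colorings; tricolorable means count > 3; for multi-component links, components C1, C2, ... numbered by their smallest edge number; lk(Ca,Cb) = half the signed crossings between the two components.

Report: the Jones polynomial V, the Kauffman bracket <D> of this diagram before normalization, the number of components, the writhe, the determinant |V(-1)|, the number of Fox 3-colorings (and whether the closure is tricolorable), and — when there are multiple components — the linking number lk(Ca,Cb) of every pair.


Jones polynomial: V(t) = -t^-4 + t^-3 + t^-1
<D> = A^-2 + A^6 - A^10; writhe -2
components 1, writhe -2 (8 crossings)
3-colorings: 9 of 3^8, det 3 — tricolorable
note: det 3 = |V(-1)|; divisible by 3, so tricolorable


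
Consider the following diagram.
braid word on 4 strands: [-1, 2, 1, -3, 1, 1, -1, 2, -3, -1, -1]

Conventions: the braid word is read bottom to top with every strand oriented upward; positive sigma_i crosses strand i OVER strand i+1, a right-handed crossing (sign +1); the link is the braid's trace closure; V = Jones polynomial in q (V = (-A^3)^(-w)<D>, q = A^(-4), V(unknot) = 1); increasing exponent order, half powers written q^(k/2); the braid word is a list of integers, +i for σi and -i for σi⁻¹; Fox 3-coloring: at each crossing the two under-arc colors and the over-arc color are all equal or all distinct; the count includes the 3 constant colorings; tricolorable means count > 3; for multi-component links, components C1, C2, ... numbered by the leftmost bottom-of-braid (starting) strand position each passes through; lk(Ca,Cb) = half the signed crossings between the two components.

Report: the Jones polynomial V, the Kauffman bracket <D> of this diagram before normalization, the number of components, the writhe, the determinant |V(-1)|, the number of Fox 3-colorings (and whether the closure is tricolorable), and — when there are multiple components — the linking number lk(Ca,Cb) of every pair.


Jones polynomial: V(q) = q^-3 - q^-2 + q^-1 - 1 + q - q^2 + q^3
<D> = -A^-15 + A^-11 - A^-7 + A^-3 - A + A^5 - A^9; writhe -1
components 1, writhe -1 (11 crossings)
3-colorings: 3 of 3^11, det 7 — not tricolorable
note: det 7 = |V(-1)|; not divisible by 3, so not tricolorable


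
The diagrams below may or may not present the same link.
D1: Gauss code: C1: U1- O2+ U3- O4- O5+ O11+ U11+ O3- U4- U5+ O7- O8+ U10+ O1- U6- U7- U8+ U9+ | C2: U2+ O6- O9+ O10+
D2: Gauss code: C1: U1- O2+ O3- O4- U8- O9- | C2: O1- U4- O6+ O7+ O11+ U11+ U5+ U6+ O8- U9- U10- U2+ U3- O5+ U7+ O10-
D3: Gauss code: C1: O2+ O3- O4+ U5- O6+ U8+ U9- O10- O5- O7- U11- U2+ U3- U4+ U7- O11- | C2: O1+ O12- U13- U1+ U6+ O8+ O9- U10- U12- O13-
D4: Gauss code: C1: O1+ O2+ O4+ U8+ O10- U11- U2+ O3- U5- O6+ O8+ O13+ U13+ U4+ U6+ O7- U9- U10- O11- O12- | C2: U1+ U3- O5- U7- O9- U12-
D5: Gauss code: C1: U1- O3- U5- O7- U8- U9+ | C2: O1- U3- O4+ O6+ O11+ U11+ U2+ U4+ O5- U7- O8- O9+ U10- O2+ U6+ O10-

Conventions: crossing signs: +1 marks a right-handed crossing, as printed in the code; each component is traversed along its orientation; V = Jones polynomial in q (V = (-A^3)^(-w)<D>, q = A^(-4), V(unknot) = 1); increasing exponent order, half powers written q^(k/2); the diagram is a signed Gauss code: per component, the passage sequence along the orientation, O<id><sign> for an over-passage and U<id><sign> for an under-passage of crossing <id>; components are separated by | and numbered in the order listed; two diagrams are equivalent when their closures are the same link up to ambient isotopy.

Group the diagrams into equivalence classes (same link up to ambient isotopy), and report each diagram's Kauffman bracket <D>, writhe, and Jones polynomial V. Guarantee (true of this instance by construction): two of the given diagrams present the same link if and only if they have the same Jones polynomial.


equivalence classes: {D1} | {D2, D4, D5} | {D3}
D1 (bracket A^-7 + A; 11 crossings at w = +1): V = -q^(1/2) - q^(5/2)
D2 (bracket A^-1 - A^3 + A^7 + A^15; 11 crossings at w = -1): V = -q^(-9/2) - q^(-5/2) + q^(-3/2) - q^(-1/2)
V(D3) = -q^(-1/2) - q^(1/2)  [13 crossings, <D> = A^-11 + A^-7, w = -3]
V(D4) = -q^(-9/2) - q^(-5/2) + q^(-3/2) - q^(-1/2)  (w -1, c 13, <D> = A^-1 - A^3 + A^7 + A^15)
D5 (bracket A^-1 - A^3 + A^7 + A^15; 11 crossings at w = -1): V = -q^(-9/2) - q^(-5/2) + q^(-3/2) - q^(-1/2)
key observation: 3 values of V(q) split the 5 diagrams


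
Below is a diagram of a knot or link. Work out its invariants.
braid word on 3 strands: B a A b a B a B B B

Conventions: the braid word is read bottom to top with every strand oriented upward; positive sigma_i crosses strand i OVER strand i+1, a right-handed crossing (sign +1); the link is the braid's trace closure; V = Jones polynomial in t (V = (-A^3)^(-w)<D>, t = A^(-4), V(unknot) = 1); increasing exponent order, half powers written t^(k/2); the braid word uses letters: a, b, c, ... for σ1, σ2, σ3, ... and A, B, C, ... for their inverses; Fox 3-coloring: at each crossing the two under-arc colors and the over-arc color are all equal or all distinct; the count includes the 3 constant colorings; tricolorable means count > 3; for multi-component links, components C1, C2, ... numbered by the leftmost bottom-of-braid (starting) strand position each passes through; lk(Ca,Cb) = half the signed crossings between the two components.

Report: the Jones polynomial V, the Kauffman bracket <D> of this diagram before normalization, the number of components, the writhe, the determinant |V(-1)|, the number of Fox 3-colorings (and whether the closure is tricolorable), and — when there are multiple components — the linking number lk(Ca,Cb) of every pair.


Jones polynomial: V(t) = t^-5 - 2t^-4 + 2t^-3 - 2t^-2 + 2t^-1 - 1 + t
<D> = A^-10 - A^-6 + 2A^-2 - 2A^2 + 2A^6 - 2A^10 + A^14; writhe -2
components 1, writhe -2 (10 crossings)
3-colorings: 3 of 3^10, det 11 — not tricolorable
note: inverse pairs cancel, leaving σ1 σ2⁻¹ σ1 σ2⁻¹ σ2⁻¹ σ2⁻¹


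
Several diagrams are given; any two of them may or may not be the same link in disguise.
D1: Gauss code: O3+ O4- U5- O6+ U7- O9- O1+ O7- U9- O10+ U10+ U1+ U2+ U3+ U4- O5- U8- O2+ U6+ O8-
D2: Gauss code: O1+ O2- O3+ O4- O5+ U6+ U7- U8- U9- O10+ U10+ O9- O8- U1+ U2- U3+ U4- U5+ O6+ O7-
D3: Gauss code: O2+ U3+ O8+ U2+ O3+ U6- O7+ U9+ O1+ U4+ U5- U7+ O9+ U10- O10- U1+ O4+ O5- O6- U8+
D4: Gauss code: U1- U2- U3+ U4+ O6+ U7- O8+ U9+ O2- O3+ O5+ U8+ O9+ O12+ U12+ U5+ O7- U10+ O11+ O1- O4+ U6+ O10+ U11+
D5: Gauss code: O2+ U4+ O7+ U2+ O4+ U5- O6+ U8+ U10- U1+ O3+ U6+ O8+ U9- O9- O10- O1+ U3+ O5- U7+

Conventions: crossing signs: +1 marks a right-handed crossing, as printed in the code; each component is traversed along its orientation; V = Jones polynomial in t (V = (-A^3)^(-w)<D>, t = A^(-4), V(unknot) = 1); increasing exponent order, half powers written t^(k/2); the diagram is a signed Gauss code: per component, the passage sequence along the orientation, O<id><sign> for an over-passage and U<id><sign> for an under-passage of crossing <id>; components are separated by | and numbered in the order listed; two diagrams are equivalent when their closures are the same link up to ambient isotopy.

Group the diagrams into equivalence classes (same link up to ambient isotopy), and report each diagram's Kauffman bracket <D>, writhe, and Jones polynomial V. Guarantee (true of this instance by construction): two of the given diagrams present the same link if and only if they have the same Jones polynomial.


equivalence classes: {D1} | {D2} | {D3, D4, D5}
D1 (bracket A^-8 - A^-4 + 1 - A^4 + A^8; 10 crossings at w = 0): V = t^-2 - t^-1 + 1 - t + t^2
D2 (bracket 1; 10 crossings at w = 0): V = 1
V(D3) = t^2 + 2t^4 - 2t^5 + t^6 - 2t^7 + t^8  (w +4, c 10, <D> = A^-20 - 2A^-16 + A^-12 - 2A^-8 + 2A^-4 + A^4)
V(D4) = t^2 + 2t^4 - 2t^5 + t^6 - 2t^7 + t^8  [12 crossings, <D> = A^-14 - 2A^-10 + A^-6 - 2A^-2 + 2A^2 + A^10, w = +6]
D5 (bracket A^-20 - 2A^-16 + A^-12 - 2A^-8 + 2A^-4 + A^4; 10 crossings at w = +4): V = t^2 + 2t^4 - 2t^5 + t^6 - 2t^7 + t^8
key observation: 3 values of V(t) split the 5 diagrams


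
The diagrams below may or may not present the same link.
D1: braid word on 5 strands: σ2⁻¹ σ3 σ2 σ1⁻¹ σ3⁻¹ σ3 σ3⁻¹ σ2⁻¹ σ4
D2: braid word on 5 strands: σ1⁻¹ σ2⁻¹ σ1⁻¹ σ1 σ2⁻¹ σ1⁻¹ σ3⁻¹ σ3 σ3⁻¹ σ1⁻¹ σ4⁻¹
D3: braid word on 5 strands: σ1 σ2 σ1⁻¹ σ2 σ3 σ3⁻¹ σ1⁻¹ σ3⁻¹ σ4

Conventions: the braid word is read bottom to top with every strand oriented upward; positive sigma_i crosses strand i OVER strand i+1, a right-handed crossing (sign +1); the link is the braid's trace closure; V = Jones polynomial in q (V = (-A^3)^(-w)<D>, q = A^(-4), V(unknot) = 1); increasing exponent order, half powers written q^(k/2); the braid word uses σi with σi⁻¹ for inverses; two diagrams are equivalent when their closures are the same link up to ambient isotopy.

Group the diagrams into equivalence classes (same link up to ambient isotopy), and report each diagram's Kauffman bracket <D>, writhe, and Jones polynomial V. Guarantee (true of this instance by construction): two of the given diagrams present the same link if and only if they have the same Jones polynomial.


equivalence classes: {D1} | {D2} | {D3}
D1 (bracket A^-1 + A^7; 9 crossings at w = -1): V = -q^(-5/2) - q^(-1/2)
V(D2) = q^(-13/2) - q^(-11/2) + q^(-9/2) - 2q^(-7/2) - q^(-3/2)  (w -7, c 11, <D> = A^-15 + 2A^-7 - A^-3 + A - A^5)
V(D3) = -q^(1/2) - q^(5/2)  (w +1, c 9, <D> = A^-7 + A)
observation: 3 values of V(q) split the 3 diagrams


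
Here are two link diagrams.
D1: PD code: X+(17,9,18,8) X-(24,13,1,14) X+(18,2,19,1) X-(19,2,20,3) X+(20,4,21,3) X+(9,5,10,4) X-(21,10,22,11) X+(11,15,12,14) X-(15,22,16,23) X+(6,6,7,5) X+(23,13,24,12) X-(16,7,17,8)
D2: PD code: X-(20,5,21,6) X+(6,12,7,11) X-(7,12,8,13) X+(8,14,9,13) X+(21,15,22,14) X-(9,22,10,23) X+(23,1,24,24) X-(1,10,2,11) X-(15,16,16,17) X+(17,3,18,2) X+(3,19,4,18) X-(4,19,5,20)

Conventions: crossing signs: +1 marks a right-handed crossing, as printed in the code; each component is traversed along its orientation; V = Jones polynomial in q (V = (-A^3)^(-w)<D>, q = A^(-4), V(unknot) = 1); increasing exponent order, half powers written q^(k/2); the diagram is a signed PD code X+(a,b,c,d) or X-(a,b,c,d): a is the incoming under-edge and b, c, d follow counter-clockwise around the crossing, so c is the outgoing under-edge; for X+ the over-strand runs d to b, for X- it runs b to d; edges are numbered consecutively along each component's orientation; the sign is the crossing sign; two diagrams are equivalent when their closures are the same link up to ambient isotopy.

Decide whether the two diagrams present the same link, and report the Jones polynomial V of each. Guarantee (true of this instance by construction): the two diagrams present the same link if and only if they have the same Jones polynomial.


same link: yes
V(D1) = 1  [12 crossings, <D> = A^6, w = +2]
D2 (bracket 1; 12 crossings at w = 0): V = 1
note: from 12 to 12 crossings by R-moves: one link, two diagrams


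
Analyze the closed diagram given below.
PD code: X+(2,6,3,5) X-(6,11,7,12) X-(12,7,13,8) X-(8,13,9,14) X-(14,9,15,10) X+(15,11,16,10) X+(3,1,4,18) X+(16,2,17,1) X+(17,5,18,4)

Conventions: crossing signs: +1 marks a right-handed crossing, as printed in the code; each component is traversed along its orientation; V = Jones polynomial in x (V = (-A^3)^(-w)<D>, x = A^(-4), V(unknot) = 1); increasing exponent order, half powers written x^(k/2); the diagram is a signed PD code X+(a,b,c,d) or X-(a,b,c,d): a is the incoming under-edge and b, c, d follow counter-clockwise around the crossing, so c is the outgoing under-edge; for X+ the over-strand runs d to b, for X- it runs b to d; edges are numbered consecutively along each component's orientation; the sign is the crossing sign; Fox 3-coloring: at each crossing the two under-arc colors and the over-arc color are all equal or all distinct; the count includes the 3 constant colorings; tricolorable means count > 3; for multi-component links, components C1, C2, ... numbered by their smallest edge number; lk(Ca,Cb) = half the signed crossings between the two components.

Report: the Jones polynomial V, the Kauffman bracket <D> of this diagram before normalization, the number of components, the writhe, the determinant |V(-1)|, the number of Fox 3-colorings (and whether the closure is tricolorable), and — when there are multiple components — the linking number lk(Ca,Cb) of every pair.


Jones polynomial: V(x) = -x^-3 + x^-2 - x^-1 + 3 - x + x^2 - x^3
<D> = A^-9 - A^-5 + A^-1 - 3A^3 + A^7 - A^11 + A^15; writhe +1
components 1, writhe +1 (9 crossings)
3-colorings: 27 of 3^9, det 9 — tricolorable
note: w = +1 (over 9 crossings) is diagram-only; (-A^3)^(-1) removes it from V


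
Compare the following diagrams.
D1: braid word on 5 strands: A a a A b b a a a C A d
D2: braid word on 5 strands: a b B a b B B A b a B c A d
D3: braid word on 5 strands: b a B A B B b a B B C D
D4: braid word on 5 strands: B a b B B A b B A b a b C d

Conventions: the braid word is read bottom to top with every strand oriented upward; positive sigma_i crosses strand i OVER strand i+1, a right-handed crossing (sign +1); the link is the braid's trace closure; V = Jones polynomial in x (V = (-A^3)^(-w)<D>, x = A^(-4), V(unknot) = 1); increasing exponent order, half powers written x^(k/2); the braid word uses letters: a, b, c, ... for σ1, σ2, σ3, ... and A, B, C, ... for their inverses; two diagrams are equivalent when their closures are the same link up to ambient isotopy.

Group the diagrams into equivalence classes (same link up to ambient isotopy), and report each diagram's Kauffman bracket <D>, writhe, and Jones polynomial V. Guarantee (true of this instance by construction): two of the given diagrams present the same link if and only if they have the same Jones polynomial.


classes: {D1} | {D2, D4} | {D3}
V(D1) = x + 2x^3 + x^5  [12 crossings, <D> = A^-8 + 2 + A^8, w = +4]
V(D2) = x^-2 + 2 + x^2  (w +2, c 14, <D> = A^-2 + 2A^6 + A^14)
V(D3) = x^-3 + x^-2 + x^-1 + 1  (w -4, c 12, <D> = A^-12 + A^-8 + A^-4 + 1)
V(D4) = x^-2 + 2 + x^2  (w 0, c 14, <D> = A^-8 + 2 + A^8)
note: V(x) takes 3 values over 4 diagrams, fixing the grouping


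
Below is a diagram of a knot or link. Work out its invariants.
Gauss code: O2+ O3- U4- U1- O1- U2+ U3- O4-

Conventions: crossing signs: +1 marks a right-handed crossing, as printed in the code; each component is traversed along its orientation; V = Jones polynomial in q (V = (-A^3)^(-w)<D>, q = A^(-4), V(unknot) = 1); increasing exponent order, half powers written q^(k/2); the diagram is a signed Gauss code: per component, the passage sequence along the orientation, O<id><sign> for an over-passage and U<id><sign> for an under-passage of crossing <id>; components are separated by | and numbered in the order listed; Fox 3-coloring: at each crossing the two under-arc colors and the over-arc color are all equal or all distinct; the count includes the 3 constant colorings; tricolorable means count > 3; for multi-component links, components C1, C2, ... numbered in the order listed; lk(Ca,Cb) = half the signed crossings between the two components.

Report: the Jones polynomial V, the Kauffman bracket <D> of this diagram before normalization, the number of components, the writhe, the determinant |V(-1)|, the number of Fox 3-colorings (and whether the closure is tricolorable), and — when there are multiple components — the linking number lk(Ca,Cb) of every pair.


Jones polynomial: V(q) = 1
<D> = A^-6; writhe -2
components 1, writhe -2 (4 crossings)
3-colorings: 3 of 3^4, det 1 — not tricolorable
note: w = -2 shifts under R1 moves; the (-A^3)^(2) factor cancels that in V


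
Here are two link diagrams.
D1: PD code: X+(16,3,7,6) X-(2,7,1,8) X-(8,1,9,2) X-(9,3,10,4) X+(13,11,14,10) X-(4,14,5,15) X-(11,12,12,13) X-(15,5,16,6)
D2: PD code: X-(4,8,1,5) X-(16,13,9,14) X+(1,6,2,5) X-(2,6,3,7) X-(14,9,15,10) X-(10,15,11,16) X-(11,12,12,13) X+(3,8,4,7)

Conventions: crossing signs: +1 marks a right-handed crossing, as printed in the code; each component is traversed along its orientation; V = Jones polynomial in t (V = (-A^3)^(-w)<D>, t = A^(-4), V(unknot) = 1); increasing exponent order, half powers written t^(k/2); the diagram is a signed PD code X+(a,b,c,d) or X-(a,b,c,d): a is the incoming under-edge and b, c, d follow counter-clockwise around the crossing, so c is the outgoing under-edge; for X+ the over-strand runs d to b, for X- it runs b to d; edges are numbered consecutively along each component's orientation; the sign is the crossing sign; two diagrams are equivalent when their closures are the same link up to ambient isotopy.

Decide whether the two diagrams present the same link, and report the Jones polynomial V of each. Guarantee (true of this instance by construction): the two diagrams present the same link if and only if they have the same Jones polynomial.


equivalent: no
D1 (bracket A^-8 + 2 + A^8; 8 crossings at w = -4): V = t^-5 + 2t^-3 + t^-1
D2 (bracket A^-12 + 2A^-8 + 2A^-4 + 1 - A^4 - A^8; 8 crossings at w = -4): V = -t^-5 - t^-4 + t^-3 + 2t^-2 + 2t^-1 + 1
key observation: 2 values of V(t) split the 2 diagrams


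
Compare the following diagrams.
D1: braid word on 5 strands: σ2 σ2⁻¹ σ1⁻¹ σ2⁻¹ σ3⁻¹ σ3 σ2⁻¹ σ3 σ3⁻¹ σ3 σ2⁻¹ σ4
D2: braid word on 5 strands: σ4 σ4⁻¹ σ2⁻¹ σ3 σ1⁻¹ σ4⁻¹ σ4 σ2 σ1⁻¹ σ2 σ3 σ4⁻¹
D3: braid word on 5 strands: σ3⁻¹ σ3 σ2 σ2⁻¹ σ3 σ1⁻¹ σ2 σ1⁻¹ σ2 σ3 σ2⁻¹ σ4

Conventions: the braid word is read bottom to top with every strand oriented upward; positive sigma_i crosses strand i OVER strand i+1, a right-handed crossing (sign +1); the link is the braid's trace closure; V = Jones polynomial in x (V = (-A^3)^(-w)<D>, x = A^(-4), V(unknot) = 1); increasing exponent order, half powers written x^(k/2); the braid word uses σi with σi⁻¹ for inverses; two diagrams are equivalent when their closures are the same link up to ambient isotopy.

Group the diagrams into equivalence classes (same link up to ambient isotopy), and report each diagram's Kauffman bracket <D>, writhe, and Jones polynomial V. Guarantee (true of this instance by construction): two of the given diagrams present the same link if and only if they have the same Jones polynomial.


grouping into links: {D1} | {D2, D3}
V(D1) = -x^-4 + x^-3 + x^-1  (w -2, c 12, <D> = A^-2 + A^6 - A^10)
D2 (bracket A^-16 - A^-12 + A^-8 - 2A^-4 + 2 - A^4 + A^8; 12 crossings at w = 0): V = x^-2 - x^-1 + 2 - 2x + x^2 - x^3 + x^4
V(D3) = x^-2 - x^-1 + 2 - 2x + x^2 - x^3 + x^4  [12 crossings, <D> = A^-10 - A^-6 + A^-2 - 2A^2 + 2A^6 - A^10 + A^14, w = +2]
why: V(x) takes 2 values over 3 diagrams, fixing the grouping


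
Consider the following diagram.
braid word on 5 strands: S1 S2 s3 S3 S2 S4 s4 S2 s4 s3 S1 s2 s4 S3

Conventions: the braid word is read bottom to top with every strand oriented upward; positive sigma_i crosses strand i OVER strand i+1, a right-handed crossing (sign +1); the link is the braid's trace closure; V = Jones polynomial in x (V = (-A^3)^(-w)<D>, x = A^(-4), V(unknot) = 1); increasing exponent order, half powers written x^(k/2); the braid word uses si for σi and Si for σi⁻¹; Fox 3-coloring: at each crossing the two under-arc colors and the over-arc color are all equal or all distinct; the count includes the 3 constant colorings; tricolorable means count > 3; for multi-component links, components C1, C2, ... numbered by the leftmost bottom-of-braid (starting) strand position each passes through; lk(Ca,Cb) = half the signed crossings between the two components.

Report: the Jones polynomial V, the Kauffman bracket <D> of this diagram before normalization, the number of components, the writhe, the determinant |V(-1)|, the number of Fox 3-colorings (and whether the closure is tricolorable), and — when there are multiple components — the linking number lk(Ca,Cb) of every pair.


V = -x^-6 + 2x^-5 - 3x^-4 + 4x^-3 - 3x^-2 + 3x^-1 - 2 + x
<D> = A^-10 - 2A^-6 + 3A^-2 - 3A^2 + 4A^6 - 3A^10 + 2A^14 - A^18 (w = -2)
1 component over 14 crossings, w = -2
3 Fox colorings among 3^14, |V(-1)| = 19: not tricolorable
why: w = -2 (over 14 crossings) is diagram-only; (-A^3)^(2) removes it from V


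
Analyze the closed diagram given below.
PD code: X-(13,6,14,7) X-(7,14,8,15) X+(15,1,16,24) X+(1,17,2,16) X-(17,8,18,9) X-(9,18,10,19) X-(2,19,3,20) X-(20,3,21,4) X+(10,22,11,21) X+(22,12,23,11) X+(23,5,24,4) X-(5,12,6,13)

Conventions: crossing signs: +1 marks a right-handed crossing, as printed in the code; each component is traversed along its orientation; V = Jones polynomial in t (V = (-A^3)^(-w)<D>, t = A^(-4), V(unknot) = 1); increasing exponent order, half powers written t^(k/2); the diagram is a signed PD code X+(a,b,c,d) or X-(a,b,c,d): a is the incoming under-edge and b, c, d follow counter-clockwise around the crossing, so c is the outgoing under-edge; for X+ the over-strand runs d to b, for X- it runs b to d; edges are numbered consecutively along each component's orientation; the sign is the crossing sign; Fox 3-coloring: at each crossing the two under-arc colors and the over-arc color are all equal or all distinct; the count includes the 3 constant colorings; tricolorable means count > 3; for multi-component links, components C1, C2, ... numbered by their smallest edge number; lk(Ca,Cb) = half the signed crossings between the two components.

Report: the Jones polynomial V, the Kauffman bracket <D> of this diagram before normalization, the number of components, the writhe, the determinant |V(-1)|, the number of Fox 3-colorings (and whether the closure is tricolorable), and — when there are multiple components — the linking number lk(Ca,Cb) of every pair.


Jones polynomial: V(t) = t^-7 - 3t^-6 + 5t^-5 - 8t^-4 + 10t^-3 - 10t^-2 + 10t^-1 - 7 + 5t - 3t^2 + t^3
<D> = A^-18 - 3A^-14 + 5A^-10 - 7A^-6 + 10A^-2 - 10A^2 + 10A^6 - 8A^10 + 5A^14 - 3A^18 + A^22; writhe -2
components 1, writhe -2 (12 crossings)
3-colorings: 9 of 3^12, det 63 — tricolorable
note: V spans 10 powers of t: at least 10 crossings in any diagram


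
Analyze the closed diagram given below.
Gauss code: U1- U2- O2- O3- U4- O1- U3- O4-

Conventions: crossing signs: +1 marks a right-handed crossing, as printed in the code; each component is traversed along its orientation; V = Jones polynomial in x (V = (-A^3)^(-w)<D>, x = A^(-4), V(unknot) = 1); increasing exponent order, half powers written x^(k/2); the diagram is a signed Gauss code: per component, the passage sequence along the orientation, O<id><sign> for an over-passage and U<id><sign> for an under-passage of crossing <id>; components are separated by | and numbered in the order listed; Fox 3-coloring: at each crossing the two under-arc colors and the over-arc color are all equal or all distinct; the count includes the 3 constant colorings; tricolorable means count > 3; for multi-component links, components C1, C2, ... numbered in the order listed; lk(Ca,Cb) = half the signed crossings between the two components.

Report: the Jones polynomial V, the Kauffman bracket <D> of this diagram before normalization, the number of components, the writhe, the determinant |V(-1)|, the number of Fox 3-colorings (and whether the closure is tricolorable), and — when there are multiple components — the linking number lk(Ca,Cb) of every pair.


Jones polynomial: V(x) = -x^-4 + x^-3 + x^-1
<D> = A^-8 + 1 - A^4; writhe -4
components 1, writhe -4 (4 crossings)
3-colorings: 9 of 3^4, det 3 — tricolorable
note: V spans 3 powers of x: at least 3 crossings in any diagram


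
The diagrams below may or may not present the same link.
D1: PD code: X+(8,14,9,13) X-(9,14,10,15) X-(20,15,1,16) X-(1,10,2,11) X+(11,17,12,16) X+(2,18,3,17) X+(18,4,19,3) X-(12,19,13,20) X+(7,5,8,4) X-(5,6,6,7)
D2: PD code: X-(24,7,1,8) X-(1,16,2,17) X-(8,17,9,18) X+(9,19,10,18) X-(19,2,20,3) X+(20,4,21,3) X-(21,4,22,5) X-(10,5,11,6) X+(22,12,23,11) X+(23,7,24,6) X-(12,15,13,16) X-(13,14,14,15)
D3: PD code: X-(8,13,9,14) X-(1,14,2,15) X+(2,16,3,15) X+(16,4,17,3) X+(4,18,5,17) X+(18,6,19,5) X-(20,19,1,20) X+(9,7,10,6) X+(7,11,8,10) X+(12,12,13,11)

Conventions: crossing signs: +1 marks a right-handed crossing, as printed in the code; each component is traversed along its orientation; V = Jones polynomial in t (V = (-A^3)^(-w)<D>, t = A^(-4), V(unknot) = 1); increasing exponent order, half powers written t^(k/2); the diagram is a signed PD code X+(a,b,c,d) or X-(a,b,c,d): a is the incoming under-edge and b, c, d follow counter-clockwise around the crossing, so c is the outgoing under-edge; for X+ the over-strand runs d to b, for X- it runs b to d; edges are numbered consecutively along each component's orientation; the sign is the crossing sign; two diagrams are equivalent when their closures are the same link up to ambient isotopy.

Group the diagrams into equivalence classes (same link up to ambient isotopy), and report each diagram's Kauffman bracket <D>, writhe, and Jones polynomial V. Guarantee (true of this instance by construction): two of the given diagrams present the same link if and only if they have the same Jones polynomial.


grouping into links: {D1} | {D2} | {D3}
V(D1) = t^-2 - t^-1 + 1 - t + t^2  (w 0, c 10, <D> = A^-8 - A^-4 + 1 - A^4 + A^8)
V(D2) = 1  [12 crossings, <D> = A^-12, w = -4]
V(D3) = t + t^3 - t^4  (w +4, c 10, <D> = -A^-4 + 1 + A^8)
key observation: V(t) takes 3 values over 3 diagrams, fixing the grouping


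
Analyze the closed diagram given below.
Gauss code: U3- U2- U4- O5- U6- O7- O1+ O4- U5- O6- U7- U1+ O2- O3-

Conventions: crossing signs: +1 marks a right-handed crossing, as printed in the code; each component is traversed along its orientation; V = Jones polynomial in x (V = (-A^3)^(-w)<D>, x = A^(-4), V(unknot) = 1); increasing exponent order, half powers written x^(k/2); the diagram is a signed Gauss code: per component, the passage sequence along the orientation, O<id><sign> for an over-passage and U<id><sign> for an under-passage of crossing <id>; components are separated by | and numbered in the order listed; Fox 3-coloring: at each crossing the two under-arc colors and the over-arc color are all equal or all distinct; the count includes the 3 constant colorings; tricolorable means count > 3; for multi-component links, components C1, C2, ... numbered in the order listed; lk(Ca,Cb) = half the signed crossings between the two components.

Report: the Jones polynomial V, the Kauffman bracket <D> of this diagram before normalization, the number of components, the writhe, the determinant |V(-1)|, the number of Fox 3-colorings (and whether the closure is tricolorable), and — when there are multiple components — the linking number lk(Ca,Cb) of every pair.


V = -x^-4 + x^-3 + x^-1
<D> = -A^-11 - A^-3 + A (w = -5)
1 component over 7 crossings, w = -5
9 Fox colorings among 3^7, |V(-1)| = 3: tricolorable
why: w = -5 shifts under R1 moves; the (-A^3)^(5) factor cancels that in V


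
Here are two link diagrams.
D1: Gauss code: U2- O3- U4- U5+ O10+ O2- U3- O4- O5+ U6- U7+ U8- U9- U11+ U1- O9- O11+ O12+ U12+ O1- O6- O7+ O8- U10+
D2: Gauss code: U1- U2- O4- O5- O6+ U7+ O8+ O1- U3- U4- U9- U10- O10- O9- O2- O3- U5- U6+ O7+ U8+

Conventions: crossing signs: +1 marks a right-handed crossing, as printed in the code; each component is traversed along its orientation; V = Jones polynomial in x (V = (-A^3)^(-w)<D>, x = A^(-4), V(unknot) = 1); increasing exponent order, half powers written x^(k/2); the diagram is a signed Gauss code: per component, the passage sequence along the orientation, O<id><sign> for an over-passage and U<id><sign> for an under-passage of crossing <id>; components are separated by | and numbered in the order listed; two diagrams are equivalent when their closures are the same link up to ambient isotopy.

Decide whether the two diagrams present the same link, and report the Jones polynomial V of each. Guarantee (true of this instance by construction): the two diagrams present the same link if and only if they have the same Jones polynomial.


equivalent: yes
D1 (bracket A^-6; 12 crossings at w = -2): V = 1
V(D2) = 1  [10 crossings, <D> = A^-12, w = -4]
observation: from 12 to 10 crossings by R-moves: one link, two diagrams


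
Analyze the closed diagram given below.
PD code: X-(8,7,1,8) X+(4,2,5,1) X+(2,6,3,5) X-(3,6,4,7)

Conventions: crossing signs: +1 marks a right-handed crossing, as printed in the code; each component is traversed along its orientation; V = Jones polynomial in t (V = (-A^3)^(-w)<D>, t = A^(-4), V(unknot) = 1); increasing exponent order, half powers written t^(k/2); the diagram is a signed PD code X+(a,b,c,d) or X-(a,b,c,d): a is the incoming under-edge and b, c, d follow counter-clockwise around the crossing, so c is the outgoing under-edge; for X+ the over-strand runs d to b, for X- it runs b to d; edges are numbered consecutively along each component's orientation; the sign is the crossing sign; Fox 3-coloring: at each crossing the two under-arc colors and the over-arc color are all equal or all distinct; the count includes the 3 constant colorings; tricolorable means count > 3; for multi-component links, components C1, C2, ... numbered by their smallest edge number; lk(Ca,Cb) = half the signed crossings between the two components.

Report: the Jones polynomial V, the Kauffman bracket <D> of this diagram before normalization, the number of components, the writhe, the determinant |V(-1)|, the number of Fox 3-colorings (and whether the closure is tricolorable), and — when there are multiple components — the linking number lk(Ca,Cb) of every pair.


V = 1
<D> = 1 (w = 0)
1 component over 4 crossings, w = 0
3 Fox colorings among 3^4, |V(-1)| = 1: not tricolorable
why: det 1 = |V(-1)|; not divisible by 3, so not tricolorable


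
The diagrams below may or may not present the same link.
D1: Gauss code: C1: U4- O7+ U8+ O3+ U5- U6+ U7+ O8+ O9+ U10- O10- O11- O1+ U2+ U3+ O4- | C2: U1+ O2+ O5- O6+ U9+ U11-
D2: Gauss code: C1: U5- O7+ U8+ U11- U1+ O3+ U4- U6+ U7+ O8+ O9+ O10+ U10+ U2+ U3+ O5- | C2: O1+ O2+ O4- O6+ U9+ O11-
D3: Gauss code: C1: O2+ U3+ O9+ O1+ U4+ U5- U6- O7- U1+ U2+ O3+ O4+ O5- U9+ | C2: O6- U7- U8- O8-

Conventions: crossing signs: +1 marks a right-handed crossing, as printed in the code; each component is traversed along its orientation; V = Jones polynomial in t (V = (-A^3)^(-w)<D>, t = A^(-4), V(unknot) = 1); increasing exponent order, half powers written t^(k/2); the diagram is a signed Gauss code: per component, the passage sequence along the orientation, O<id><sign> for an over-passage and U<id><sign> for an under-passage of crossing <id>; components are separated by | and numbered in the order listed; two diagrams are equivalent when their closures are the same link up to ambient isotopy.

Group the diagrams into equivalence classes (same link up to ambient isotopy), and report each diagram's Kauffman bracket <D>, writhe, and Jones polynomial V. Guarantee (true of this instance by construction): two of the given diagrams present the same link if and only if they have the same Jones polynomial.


grouping into links: {D1, D2} | {D3}
V(D1) = -t^(3/2) - 2t^(7/2) + t^(9/2) - t^(11/2) + t^(13/2)  (w +3, c 11, <D> = -A^-17 + A^-13 - A^-9 + 2A^-5 + A^3)
V(D2) = -t^(3/2) - 2t^(7/2) + t^(9/2) - t^(11/2) + t^(13/2)  (w +5, c 11, <D> = -A^-11 + A^-7 - A^-3 + 2A + A^9)
D3 (bracket -A^-11 + A^-7 - A^-3 + 2A + A^9; 9 crossings at w = +1): V = -t^(-3/2) - 2t^(1/2) + t^(3/2) - t^(5/2) + t^(7/2)
why: 2 values of V(t) split the 3 diagrams


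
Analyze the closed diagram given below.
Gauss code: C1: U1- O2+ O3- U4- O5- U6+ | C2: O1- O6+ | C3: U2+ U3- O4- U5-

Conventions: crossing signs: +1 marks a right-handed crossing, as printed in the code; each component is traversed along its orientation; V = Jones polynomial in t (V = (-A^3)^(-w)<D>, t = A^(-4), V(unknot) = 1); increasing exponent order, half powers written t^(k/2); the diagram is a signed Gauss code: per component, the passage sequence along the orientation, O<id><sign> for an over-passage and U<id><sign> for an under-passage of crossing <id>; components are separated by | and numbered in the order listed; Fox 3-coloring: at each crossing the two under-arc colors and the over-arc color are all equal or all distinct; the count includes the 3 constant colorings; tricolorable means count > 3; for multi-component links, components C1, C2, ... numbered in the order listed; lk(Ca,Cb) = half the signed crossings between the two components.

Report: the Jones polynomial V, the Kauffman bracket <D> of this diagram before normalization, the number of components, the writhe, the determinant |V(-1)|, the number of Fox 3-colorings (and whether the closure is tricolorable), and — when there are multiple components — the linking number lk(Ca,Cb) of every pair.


V = t^-3 + t^-2 + t^-1 + 1
<D> = A^-6 + A^-2 + A^2 + A^6 (w = -2)
3 components over 6 crossings, w = -2
lk(C1,C2): 0
lk(C1,C3) = -1
linking number lk(C2,C3) = 0
9 Fox colorings among 3^7, |V(-1)| = 0: tricolorable
why: det 0 = |V(-1)|; divisible by 3, so tricolorable


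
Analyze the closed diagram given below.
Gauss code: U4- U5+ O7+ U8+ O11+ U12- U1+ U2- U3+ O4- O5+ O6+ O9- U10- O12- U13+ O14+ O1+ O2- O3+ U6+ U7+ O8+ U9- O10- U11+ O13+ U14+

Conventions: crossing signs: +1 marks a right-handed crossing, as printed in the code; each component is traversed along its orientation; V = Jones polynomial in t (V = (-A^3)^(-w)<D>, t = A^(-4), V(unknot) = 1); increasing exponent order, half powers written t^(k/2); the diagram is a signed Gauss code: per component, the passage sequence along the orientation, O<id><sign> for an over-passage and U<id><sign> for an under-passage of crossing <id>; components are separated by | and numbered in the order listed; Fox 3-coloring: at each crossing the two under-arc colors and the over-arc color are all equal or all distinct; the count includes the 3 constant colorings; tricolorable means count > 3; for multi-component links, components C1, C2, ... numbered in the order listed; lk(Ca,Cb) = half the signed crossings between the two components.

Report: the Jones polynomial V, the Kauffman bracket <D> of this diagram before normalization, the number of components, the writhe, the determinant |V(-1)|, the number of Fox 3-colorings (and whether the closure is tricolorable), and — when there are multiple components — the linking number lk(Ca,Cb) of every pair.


V = -1 + 4t - 5t^2 + 7t^3 - 7t^4 + 6t^5 - 5t^6 + 3t^7 - t^8
<D> = -A^-20 + 3A^-16 - 5A^-12 + 6A^-8 - 7A^-4 + 7 - 5A^4 + 4A^8 - A^12 (w = +4)
1 component over 14 crossings, w = +4
9 Fox colorings among 3^14, |V(-1)| = 39: tricolorable
why: the span of V is 8, forcing >= 8 crossings in any diagram
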